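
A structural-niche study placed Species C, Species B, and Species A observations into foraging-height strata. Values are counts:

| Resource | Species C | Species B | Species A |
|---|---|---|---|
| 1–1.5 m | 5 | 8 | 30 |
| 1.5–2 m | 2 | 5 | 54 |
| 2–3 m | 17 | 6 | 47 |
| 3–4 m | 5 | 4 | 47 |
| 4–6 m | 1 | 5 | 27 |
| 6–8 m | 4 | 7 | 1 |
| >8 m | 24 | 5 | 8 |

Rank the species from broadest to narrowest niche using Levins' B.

Proportions for Species C (n=58): 5/58=0.0862, 2/58=0.0345, 17/58=0.2931, 5/58=0.0862, 1/58=0.0172, 4/58=0.0690, 24/58=0.4138
Proportions for Species B (n=40): 8/40=0.2000, 5/40=0.1250, 6/40=0.1500, 4/40=0.1000, 5/40=0.1250, 7/40=0.1750, 5/40=0.1250
Proportions for Species A (n=214): 30/214=0.1402, 54/214=0.2523, 47/214=0.2196, 47/214=0.2196, 27/214=0.1262, 1/214=0.0047, 8/214=0.0374
Σp_Cᵢ² = 0.0862² + 0.0345² + 0.2931² + 0.0862² + 0.0172² + 0.0690² + 0.4138² = 0.007430 + 0.001190 + 0.085908 + 0.007430 + 0.000296 + 0.004761 + 0.171230 = 0.278245
B_C = 1 / 0.278245 = 3.5940
Σp_Bᵢ² = 0.2000² + 0.1250² + 0.1500² + 0.1000² + 0.1250² + 0.1750² + 0.1250² = 0.040000 + 0.015625 + 0.022500 + 0.010000 + 0.015625 + 0.030625 + 0.015625 = 0.150000
B_B = 1 / 0.150000 = 6.6667
Σp_Aᵢ² = 0.1402² + 0.2523² + 0.2196² + 0.2196² + 0.1262² + 0.0047² + 0.0374² = 0.019656 + 0.063655 + 0.048224 + 0.048224 + 0.015926 + 0.000022 + 0.001399 = 0.197106
B_A = 1 / 0.197106 = 5.0734
Ranking by B (broadest → narrowest): Species B (6.67) > Species A (5.07) > Species C (3.59)

Species B > Species A > Species C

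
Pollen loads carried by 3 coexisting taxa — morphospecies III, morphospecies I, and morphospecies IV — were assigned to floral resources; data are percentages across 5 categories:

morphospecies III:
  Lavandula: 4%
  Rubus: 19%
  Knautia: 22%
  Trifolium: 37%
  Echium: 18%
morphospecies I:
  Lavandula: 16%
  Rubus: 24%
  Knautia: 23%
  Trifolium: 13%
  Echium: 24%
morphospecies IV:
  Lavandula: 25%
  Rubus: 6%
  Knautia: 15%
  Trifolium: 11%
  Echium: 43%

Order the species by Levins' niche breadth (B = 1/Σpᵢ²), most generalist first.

morphospecies I > morphospecies III > morphospecies IV

Convert percentages to proportions (divide by 100).
Σp_IIIᵢ² = 0.04² + 0.19² + 0.22² + 0.37² + 0.18² = 0.0016 + 0.0361 + 0.0484 + 0.1369 + 0.0324 = 0.2554
B_III = 1 / 0.2554 = 3.9154
Σp_Iᵢ² = 0.16² + 0.24² + 0.23² + 0.13² + 0.24² = 0.0256 + 0.0576 + 0.0529 + 0.0169 + 0.0576 = 0.2106
B_I = 1 / 0.2106 = 4.7483
Σp_IVᵢ² = 0.25² + 0.06² + 0.15² + 0.11² + 0.43² = 0.0625 + 0.0036 + 0.0225 + 0.0121 + 0.1849 = 0.2856
B_IV = 1 / 0.2856 = 3.5014
Ranking by B (broadest → narrowest): morphospecies I (4.75) > morphospecies III (3.92) > morphospecies IV (3.50)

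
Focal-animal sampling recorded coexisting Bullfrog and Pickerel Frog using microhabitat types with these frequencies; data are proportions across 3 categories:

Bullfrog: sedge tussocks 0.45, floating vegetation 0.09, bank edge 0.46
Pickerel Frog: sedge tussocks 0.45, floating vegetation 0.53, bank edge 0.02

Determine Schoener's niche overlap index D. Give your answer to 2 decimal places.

0.56

Σ|p₁ᵢ − p₂ᵢ| = 0.00 + 0.44 + 0.44 = 0.88
D = 1 − ½ × 0.88 = 1 − 0.440 = 0.5600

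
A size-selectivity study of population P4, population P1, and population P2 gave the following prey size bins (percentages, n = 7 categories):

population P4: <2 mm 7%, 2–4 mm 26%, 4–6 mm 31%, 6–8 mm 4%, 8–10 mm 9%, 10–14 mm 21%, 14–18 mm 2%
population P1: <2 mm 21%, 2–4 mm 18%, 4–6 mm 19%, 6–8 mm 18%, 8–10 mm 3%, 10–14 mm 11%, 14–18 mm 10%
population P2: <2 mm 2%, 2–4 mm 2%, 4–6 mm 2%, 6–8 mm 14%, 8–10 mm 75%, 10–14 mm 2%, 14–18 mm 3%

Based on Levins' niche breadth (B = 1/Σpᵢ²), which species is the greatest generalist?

population P1

Convert percentages to proportions (divide by 100).
Σp_P4ᵢ² = 0.07² + 0.26² + 0.31² + 0.04² + 0.09² + 0.21² + 0.02² = 0.0049 + 0.0676 + 0.0961 + 0.0016 + 0.0081 + 0.0441 + 0.0004 = 0.2228
B_P4 = 1 / 0.2228 = 4.4883
Σp_P1ᵢ² = 0.21² + 0.18² + 0.19² + 0.18² + 0.03² + 0.11² + 0.10² = 0.0441 + 0.0324 + 0.0361 + 0.0324 + 0.0009 + 0.0121 + 0.0100 = 0.1680
B_P1 = 1 / 0.1680 = 5.9524
Σp_P2ᵢ² = 0.02² + 0.02² + 0.02² + 0.14² + 0.75² + 0.02² + 0.03² = 0.0004 + 0.0004 + 0.0004 + 0.0196 + 0.5625 + 0.0004 + 0.0009 = 0.5846
B_P2 = 1 / 0.5846 = 1.7106
Highest B → broadest niche (most generalist): population P1 (B = 5.95).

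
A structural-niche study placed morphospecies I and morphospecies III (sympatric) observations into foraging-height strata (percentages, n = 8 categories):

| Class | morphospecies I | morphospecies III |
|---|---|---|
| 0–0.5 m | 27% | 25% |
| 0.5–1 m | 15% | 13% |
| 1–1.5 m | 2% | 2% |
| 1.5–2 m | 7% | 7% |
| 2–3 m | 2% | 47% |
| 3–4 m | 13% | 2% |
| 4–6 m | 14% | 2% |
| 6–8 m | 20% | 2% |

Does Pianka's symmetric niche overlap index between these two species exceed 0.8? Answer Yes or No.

No

Convert percentages to proportions (divide by 100).
Σ p₁ᵢp₂ᵢ = 0.0675 + 0.0195 + 0.0004 + 0.0049 + 0.0094 + 0.0026 + 0.0028 + 0.0040 = 0.1111
Σp_1ᵢ² = 0.27² + 0.15² + 0.02² + 0.07² + 0.02² + 0.13² + 0.14² + 0.20² = 0.0729 + 0.0225 + 0.0004 + 0.0049 + 0.0004 + 0.0169 + 0.0196 + 0.0400 = 0.1776
Σp_2ᵢ² = 0.25² + 0.13² + 0.02² + 0.07² + 0.47² + 0.02² + 0.02² + 0.02² = 0.0625 + 0.0169 + 0.0004 + 0.0049 + 0.2209 + 0.0004 + 0.0004 + 0.0004 = 0.3068
O = 0.1111 / √(0.1776 × 0.3068) = 0.1111 / 0.23343 = 0.4759
O = 0.4759 < 0.8 → No.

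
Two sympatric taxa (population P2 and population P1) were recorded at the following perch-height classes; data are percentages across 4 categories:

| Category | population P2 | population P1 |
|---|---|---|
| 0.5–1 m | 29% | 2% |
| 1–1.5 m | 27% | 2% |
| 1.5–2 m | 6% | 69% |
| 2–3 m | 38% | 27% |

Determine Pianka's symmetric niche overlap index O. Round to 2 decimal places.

0.38

Convert percentages to proportions (divide by 100).
Σ p₁ᵢp₂ᵢ = 0.0058 + 0.0054 + 0.0414 + 0.1026 = 0.1552
Σp_1ᵢ² = 0.29² + 0.27² + 0.06² + 0.38² = 0.0841 + 0.0729 + 0.0036 + 0.1444 = 0.3050
Σp_2ᵢ² = 0.02² + 0.02² + 0.69² + 0.27² = 0.0004 + 0.0004 + 0.4761 + 0.0729 = 0.5498
O = 0.1552 / √(0.3050 × 0.5498) = 0.1552 / 0.40950 = 0.3790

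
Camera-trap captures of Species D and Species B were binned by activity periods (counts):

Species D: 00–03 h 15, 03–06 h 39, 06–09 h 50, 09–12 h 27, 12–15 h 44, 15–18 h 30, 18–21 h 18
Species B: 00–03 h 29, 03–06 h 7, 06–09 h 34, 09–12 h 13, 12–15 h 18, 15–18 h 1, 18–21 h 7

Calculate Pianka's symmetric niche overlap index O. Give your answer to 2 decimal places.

0.81

Proportions for Species D (n=223): 15/223=0.0673, 39/223=0.1749, 50/223=0.2242, 27/223=0.1211, 44/223=0.1973, 30/223=0.1345, 18/223=0.0807
Proportions for Species B (n=109): 29/109=0.2661, 7/109=0.0642, 34/109=0.3119, 13/109=0.1193, 18/109=0.1651, 1/109=0.0092, 7/109=0.0642
Σ p₁ᵢp₂ᵢ = 0.017909 + 0.011229 + 0.069928 + 0.014447 + 0.032574 + 0.001237 + 0.005181 = 0.152505
Σp_1ᵢ² = 0.0673² + 0.1749² + 0.2242² + 0.1211² + 0.1973² + 0.1345² + 0.0807² = 0.004529 + 0.030590 + 0.050266 + 0.014665 + 0.038927 + 0.018090 + 0.006512 = 0.163579
Σp_2ᵢ² = 0.2661² + 0.0642² + 0.3119² + 0.1193² + 0.1651² + 0.0092² + 0.0642² = 0.070809 + 0.004122 + 0.097282 + 0.014232 + 0.027258 + 0.000085 + 0.004122 = 0.217910
O = 0.152505 / √(0.163579 × 0.217910) = 0.152505 / 0.1888002 = 0.8078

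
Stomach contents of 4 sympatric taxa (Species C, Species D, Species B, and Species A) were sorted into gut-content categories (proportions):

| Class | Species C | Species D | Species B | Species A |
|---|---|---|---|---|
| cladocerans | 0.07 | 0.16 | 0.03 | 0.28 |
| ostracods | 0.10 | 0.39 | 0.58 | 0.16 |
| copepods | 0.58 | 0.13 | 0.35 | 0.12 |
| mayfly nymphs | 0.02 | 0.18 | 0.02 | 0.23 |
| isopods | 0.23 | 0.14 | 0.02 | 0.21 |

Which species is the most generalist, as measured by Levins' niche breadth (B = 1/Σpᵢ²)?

Species A

Σp_Cᵢ² = 0.07² + 0.10² + 0.58² + 0.02² + 0.23² = 0.0049 + 0.0100 + 0.3364 + 0.0004 + 0.0529 = 0.4046
B_C = 1 / 0.4046 = 2.4716
Σp_Dᵢ² = 0.16² + 0.39² + 0.13² + 0.18² + 0.14² = 0.0256 + 0.1521 + 0.0169 + 0.0324 + 0.0196 = 0.2466
B_D = 1 / 0.2466 = 4.0552
Σp_Bᵢ² = 0.03² + 0.58² + 0.35² + 0.02² + 0.02² = 0.0009 + 0.3364 + 0.1225 + 0.0004 + 0.0004 = 0.4606
B_B = 1 / 0.4606 = 2.1711
Σp_Aᵢ² = 0.28² + 0.16² + 0.12² + 0.23² + 0.21² = 0.0784 + 0.0256 + 0.0144 + 0.0529 + 0.0441 = 0.2154
B_A = 1 / 0.2154 = 4.6425
Highest B → broadest niche (most generalist): Species A (B = 4.64).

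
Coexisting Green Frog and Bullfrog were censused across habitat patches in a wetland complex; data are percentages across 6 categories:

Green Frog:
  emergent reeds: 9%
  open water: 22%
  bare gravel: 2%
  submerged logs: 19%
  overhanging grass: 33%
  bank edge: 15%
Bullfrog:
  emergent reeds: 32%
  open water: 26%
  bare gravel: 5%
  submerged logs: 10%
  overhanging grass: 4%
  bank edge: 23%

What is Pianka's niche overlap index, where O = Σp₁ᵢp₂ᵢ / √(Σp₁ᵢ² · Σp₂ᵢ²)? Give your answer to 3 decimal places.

Convert percentages to proportions (divide by 100).
Σ p₁ᵢp₂ᵢ = 0.0288 + 0.0572 + 0.0010 + 0.0190 + 0.0132 + 0.0345 = 0.1537
Σp_1ᵢ² = 0.09² + 0.22² + 0.02² + 0.19² + 0.33² + 0.15² = 0.0081 + 0.0484 + 0.0004 + 0.0361 + 0.1089 + 0.0225 = 0.2244
Σp_2ᵢ² = 0.32² + 0.26² + 0.05² + 0.10² + 0.04² + 0.23² = 0.1024 + 0.0676 + 0.0025 + 0.0100 + 0.0016 + 0.0529 = 0.2370
O = 0.1537 / √(0.2244 × 0.2370) = 0.1537 / 0.230614 = 0.66648

0.666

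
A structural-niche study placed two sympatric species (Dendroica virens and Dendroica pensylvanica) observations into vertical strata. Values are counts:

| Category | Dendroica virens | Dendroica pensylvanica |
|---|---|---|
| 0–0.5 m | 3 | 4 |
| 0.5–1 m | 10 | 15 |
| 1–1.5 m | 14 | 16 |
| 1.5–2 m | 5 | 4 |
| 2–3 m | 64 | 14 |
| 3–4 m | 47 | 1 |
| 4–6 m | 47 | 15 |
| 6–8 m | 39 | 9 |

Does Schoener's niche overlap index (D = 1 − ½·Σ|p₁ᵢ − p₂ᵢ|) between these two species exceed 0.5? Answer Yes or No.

Proportions for Dendroica virens (n=229): 3/229=0.0131, 10/229=0.0437, 14/229=0.0611, 5/229=0.0218, 64/229=0.2795, 47/229=0.2052, 47/229=0.2052, 39/229=0.1703
Proportions for Dendroica pensylvanica (n=78): 4/78=0.0513, 15/78=0.1923, 16/78=0.2051, 4/78=0.0513, 14/78=0.1795, 1/78=0.0128, 15/78=0.1923, 9/78=0.1154
Σ|p₁ᵢ − p₂ᵢ| = 0.0382 + 0.1486 + 0.1440 + 0.0295 + 0.1000 + 0.1924 + 0.0129 + 0.0549 = 0.7205
D = 1 − ½ × 0.7205 = 1 − 0.36025 = 0.63975
D = 0.63975 > 0.5 → Yes.

Yes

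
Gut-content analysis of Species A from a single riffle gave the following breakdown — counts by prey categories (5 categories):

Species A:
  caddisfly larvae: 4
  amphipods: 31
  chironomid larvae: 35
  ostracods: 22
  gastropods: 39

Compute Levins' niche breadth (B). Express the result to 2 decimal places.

4.08

Proportions for Species A (n=131): 4/131=0.0305, 31/131=0.2366, 35/131=0.2672, 22/131=0.1679, 39/131=0.2977
Σpᵢ² = 0.0305² + 0.2366² + 0.2672² + 0.1679² + 0.2977² = 0.000930 + 0.055980 + 0.071396 + 0.028190 + 0.088625 = 0.245121
B = 1 / 0.245121 = 4.0796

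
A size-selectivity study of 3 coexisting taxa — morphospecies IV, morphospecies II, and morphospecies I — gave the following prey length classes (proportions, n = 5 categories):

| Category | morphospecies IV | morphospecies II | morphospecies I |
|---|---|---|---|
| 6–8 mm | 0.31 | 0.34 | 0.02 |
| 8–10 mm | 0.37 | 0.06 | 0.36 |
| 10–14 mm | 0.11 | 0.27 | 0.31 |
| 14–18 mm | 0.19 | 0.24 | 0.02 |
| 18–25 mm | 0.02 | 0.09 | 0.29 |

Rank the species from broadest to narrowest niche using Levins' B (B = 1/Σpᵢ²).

morphospecies II > morphospecies IV > morphospecies I

Σp_IVᵢ² = 0.31² + 0.37² + 0.11² + 0.19² + 0.02² = 0.0961 + 0.1369 + 0.0121 + 0.0361 + 0.0004 = 0.2816
B_IV = 1 / 0.2816 = 3.5511
Σp_IIᵢ² = 0.34² + 0.06² + 0.27² + 0.24² + 0.09² = 0.1156 + 0.0036 + 0.0729 + 0.0576 + 0.0081 = 0.2578
B_II = 1 / 0.2578 = 3.8790
Σp_Iᵢ² = 0.02² + 0.36² + 0.31² + 0.02² + 0.29² = 0.0004 + 0.1296 + 0.0961 + 0.0004 + 0.0841 = 0.3106
B_I = 1 / 0.3106 = 3.2196
Ranking by B (broadest → narrowest): morphospecies II (3.88) > morphospecies IV (3.55) > morphospecies I (3.22)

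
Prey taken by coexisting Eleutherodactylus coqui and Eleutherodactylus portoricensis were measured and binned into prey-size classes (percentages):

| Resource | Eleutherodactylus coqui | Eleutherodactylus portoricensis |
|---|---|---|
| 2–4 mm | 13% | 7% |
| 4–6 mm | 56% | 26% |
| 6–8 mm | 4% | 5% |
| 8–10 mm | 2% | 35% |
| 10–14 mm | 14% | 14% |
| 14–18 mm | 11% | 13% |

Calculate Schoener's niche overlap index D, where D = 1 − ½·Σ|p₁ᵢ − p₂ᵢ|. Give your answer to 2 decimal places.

0.64

Convert percentages to proportions (divide by 100).
Σ|p₁ᵢ − p₂ᵢ| = 0.06 + 0.30 + 0.01 + 0.33 + 0.00 + 0.02 = 0.72
D = 1 − ½ × 0.72 = 1 − 0.360 = 0.6400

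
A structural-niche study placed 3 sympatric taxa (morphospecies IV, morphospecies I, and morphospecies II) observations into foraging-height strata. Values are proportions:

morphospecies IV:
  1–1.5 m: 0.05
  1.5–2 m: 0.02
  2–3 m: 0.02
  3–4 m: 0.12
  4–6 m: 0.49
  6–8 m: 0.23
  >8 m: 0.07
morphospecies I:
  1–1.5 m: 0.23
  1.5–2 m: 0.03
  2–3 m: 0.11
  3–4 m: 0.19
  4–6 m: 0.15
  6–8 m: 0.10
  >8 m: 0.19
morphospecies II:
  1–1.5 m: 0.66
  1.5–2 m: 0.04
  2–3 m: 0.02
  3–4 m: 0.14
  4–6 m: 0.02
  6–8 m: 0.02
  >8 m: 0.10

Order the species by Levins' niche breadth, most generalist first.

Σp_IVᵢ² = 0.05² + 0.02² + 0.02² + 0.12² + 0.49² + 0.23² + 0.07² = 0.0025 + 0.0004 + 0.0004 + 0.0144 + 0.2401 + 0.0529 + 0.0049 = 0.3156
B_IV = 1 / 0.3156 = 3.1686
Σp_Iᵢ² = 0.23² + 0.03² + 0.11² + 0.19² + 0.15² + 0.10² + 0.19² = 0.0529 + 0.0009 + 0.0121 + 0.0361 + 0.0225 + 0.0100 + 0.0361 = 0.1706
B_I = 1 / 0.1706 = 5.8617
Σp_IIᵢ² = 0.66² + 0.04² + 0.02² + 0.14² + 0.02² + 0.02² + 0.10² = 0.4356 + 0.0016 + 0.0004 + 0.0196 + 0.0004 + 0.0004 + 0.0100 = 0.4680
B_II = 1 / 0.4680 = 2.1368
Ranking by B (broadest → narrowest): morphospecies I (5.86) > morphospecies IV (3.17) > morphospecies II (2.14)

morphospecies I > morphospecies IV > morphospecies II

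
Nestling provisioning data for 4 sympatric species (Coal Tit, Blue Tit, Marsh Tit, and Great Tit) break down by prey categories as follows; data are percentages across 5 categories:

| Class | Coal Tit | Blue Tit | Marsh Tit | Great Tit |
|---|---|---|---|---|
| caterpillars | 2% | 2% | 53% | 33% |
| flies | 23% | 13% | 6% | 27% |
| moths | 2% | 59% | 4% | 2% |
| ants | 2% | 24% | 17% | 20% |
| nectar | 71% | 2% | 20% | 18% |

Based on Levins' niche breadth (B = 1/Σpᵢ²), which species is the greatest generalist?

Great Tit

Convert percentages to proportions (divide by 100).
Σp_Coalᵢ² = 0.02² + 0.23² + 0.02² + 0.02² + 0.71² = 0.0004 + 0.0529 + 0.0004 + 0.0004 + 0.5041 = 0.5582
B_Coal = 1 / 0.5582 = 1.7915
Σp_Blueᵢ² = 0.02² + 0.13² + 0.59² + 0.24² + 0.02² = 0.0004 + 0.0169 + 0.3481 + 0.0576 + 0.0004 = 0.4234
B_Blue = 1 / 0.4234 = 2.3618
Σp_Marsᵢ² = 0.53² + 0.06² + 0.04² + 0.17² + 0.20² = 0.2809 + 0.0036 + 0.0016 + 0.0289 + 0.0400 = 0.3550
B_Mars = 1 / 0.3550 = 2.8169
Σp_Greaᵢ² = 0.33² + 0.27² + 0.02² + 0.20² + 0.18² = 0.1089 + 0.0729 + 0.0004 + 0.0400 + 0.0324 = 0.2546
B_Grea = 1 / 0.2546 = 3.9277
Highest B → broadest niche (most generalist): Great Tit (B = 3.93).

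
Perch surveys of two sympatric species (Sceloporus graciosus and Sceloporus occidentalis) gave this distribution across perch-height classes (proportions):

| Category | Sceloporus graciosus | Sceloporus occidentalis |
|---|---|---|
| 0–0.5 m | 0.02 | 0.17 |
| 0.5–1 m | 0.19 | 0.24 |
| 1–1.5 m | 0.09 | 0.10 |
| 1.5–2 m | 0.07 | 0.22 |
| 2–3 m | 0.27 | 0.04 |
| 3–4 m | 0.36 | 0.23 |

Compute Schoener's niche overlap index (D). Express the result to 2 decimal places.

Σ|p₁ᵢ − p₂ᵢ| = 0.15 + 0.05 + 0.01 + 0.15 + 0.23 + 0.13 = 0.72
D = 1 − ½ × 0.72 = 1 − 0.360 = 0.6400

0.64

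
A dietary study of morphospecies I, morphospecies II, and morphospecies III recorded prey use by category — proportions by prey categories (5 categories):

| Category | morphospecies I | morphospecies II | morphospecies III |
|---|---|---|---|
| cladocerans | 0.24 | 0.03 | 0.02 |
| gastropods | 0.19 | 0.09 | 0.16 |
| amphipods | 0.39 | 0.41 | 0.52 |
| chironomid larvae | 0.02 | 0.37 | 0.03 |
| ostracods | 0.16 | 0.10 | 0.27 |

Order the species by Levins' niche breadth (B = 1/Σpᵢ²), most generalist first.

morphospecies I > morphospecies II > morphospecies III

Σp_Iᵢ² = 0.24² + 0.19² + 0.39² + 0.02² + 0.16² = 0.0576 + 0.0361 + 0.1521 + 0.0004 + 0.0256 = 0.2718
B_I = 1 / 0.2718 = 3.6792
Σp_IIᵢ² = 0.03² + 0.09² + 0.41² + 0.37² + 0.10² = 0.0009 + 0.0081 + 0.1681 + 0.1369 + 0.0100 = 0.3240
B_II = 1 / 0.3240 = 3.0864
Σp_IIIᵢ² = 0.02² + 0.16² + 0.52² + 0.03² + 0.27² = 0.0004 + 0.0256 + 0.2704 + 0.0009 + 0.0729 = 0.3702
B_III = 1 / 0.3702 = 2.7012
Ranking by B (broadest → narrowest): morphospecies I (3.68) > morphospecies II (3.09) > morphospecies III (2.70)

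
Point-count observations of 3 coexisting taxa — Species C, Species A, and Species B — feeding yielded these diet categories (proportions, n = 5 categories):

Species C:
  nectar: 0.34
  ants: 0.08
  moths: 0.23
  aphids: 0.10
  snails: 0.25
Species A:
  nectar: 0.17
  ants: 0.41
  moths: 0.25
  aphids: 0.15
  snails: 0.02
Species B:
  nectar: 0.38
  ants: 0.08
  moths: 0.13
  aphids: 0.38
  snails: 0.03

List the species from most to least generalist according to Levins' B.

Species C > Species A > Species B

Σp_Cᵢ² = 0.34² + 0.08² + 0.23² + 0.10² + 0.25² = 0.1156 + 0.0064 + 0.0529 + 0.0100 + 0.0625 = 0.2474
B_C = 1 / 0.2474 = 4.0420
Σp_Aᵢ² = 0.17² + 0.41² + 0.25² + 0.15² + 0.02² = 0.0289 + 0.1681 + 0.0625 + 0.0225 + 0.0004 = 0.2824
B_A = 1 / 0.2824 = 3.5411
Σp_Bᵢ² = 0.38² + 0.08² + 0.13² + 0.38² + 0.03² = 0.1444 + 0.0064 + 0.0169 + 0.1444 + 0.0009 = 0.3130
B_B = 1 / 0.3130 = 3.1949
Ranking by B (broadest → narrowest): Species C (4.04) > Species A (3.54) > Species B (3.19)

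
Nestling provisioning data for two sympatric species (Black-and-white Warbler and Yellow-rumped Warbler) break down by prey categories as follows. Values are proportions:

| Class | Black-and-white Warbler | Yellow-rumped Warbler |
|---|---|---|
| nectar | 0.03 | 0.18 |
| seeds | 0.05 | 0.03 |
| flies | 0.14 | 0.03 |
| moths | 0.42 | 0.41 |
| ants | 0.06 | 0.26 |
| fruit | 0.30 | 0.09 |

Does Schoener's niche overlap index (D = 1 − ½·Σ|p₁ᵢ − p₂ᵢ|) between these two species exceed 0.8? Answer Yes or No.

Σ|p₁ᵢ − p₂ᵢ| = 0.15 + 0.02 + 0.11 + 0.01 + 0.20 + 0.21 = 0.70
D = 1 − ½ × 0.70 = 1 − 0.350 = 0.6500
D = 0.6500 < 0.8 → No.

No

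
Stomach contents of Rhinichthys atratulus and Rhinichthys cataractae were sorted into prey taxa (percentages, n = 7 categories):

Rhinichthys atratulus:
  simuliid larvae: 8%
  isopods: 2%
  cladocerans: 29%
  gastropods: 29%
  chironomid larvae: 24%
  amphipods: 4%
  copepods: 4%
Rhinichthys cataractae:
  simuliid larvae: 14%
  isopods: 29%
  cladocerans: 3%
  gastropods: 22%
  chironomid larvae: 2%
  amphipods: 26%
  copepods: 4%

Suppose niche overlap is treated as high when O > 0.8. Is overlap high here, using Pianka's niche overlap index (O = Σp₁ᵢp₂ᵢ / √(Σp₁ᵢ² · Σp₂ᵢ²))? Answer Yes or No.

No

Convert percentages to proportions (divide by 100).
Σ p₁ᵢp₂ᵢ = 0.0112 + 0.0058 + 0.0087 + 0.0638 + 0.0048 + 0.0104 + 0.0016 = 0.1063
Σp_1ᵢ² = 0.08² + 0.02² + 0.29² + 0.29² + 0.24² + 0.04² + 0.04² = 0.0064 + 0.0004 + 0.0841 + 0.0841 + 0.0576 + 0.0016 + 0.0016 = 0.2358
Σp_2ᵢ² = 0.14² + 0.29² + 0.03² + 0.22² + 0.02² + 0.26² + 0.04² = 0.0196 + 0.0841 + 0.0009 + 0.0484 + 0.0004 + 0.0676 + 0.0016 = 0.2226
O = 0.1063 / √(0.2358 × 0.2226) = 0.1063 / 0.22910 = 0.4640
O = 0.4640 < 0.8 → No.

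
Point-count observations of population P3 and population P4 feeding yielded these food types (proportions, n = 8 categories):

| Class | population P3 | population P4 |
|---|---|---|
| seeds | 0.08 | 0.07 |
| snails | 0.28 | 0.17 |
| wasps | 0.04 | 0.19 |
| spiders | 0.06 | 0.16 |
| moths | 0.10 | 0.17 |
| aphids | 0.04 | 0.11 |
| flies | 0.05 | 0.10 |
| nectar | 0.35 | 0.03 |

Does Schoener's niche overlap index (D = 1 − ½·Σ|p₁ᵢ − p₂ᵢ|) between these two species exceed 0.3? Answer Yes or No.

Σ|p₁ᵢ − p₂ᵢ| = 0.01 + 0.11 + 0.15 + 0.10 + 0.07 + 0.07 + 0.05 + 0.32 = 0.88
D = 1 − ½ × 0.88 = 1 − 0.440 = 0.5600
D = 0.5600 > 0.3 → Yes.

Yes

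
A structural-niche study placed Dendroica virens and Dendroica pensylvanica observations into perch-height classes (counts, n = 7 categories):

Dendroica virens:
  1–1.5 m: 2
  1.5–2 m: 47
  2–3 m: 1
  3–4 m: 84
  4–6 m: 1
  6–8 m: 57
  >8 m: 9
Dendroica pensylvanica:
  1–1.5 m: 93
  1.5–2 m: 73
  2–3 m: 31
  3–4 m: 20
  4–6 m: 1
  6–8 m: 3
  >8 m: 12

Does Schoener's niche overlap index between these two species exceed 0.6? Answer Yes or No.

No

Proportions for Dendroica virens (n=201): 2/201=0.0100, 47/201=0.2338, 1/201=0.0050, 84/201=0.4179, 1/201=0.0050, 57/201=0.2836, 9/201=0.0448
Proportions for Dendroica pensylvanica (n=233): 93/233=0.3991, 73/233=0.3133, 31/233=0.1330, 20/233=0.0858, 1/233=0.0043, 3/233=0.0129, 12/233=0.0515
Σ|p₁ᵢ − p₂ᵢ| = 0.3891 + 0.0795 + 0.1280 + 0.3321 + 0.0007 + 0.2707 + 0.0067 = 1.2068
D = 1 − ½ × 1.2068 = 1 − 0.60340 = 0.39660
D = 0.39660 < 0.6 → No.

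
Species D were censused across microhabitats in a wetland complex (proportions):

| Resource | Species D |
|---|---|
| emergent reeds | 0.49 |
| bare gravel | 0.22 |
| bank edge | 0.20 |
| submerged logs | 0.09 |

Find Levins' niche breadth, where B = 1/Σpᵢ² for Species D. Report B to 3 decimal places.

Σpᵢ² = 0.49² + 0.22² + 0.20² + 0.09² = 0.2401 + 0.0484 + 0.0400 + 0.0081 = 0.3366
B = 1 / 0.3366 = 2.97089

2.971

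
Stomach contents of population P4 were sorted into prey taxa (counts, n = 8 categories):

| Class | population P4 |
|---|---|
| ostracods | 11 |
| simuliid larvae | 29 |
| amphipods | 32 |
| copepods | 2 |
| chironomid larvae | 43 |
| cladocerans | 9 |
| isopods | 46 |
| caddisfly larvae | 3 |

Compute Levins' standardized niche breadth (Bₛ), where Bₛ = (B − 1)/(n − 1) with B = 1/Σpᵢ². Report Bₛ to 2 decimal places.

Proportions for population P4 (n=175): 11/175=0.0629, 29/175=0.1657, 32/175=0.1829, 2/175=0.0114, 43/175=0.2457, 9/175=0.0514, 46/175=0.2629, 3/175=0.0171
Σpᵢ² = 0.0629² + 0.1657² + 0.1829² + 0.0114² + 0.2457² + 0.0514² + 0.2629² + 0.0171² = 0.003956 + 0.027456 + 0.033452 + 0.000130 + 0.060368 + 0.002642 + 0.069116 + 0.000292 = 0.197412
B = 1 / 0.197412 = 5.0655
Bₛ = (B − 1)/(n − 1) = (5.0655 − 1)/(8 − 1) = 4.0655/7 = 0.5808

0.58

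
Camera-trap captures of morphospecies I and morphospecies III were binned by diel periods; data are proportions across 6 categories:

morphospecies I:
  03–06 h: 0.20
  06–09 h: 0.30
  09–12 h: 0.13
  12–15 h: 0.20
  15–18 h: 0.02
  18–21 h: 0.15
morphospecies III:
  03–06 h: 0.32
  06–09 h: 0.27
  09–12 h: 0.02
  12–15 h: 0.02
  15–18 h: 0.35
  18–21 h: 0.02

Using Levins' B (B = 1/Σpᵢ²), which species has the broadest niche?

morphospecies I

Σp_Iᵢ² = 0.20² + 0.30² + 0.13² + 0.20² + 0.02² + 0.15² = 0.0400 + 0.0900 + 0.0169 + 0.0400 + 0.0004 + 0.0225 = 0.2098
B_I = 1 / 0.2098 = 4.7664
Σp_IIIᵢ² = 0.32² + 0.27² + 0.02² + 0.02² + 0.35² + 0.02² = 0.1024 + 0.0729 + 0.0004 + 0.0004 + 0.1225 + 0.0004 = 0.2990
B_III = 1 / 0.2990 = 3.3445
Highest B → broadest niche (most generalist): morphospecies I (B = 4.77).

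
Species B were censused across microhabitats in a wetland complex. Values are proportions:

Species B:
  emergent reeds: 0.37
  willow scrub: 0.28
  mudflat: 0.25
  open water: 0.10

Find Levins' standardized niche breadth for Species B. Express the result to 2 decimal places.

Σpᵢ² = 0.37² + 0.28² + 0.25² + 0.10² = 0.1369 + 0.0784 + 0.0625 + 0.0100 = 0.2878
B = 1 / 0.2878 = 3.4746
Bₛ = (B − 1)/(n − 1) = (3.4746 − 1)/(4 − 1) = 2.4746/3 = 0.8249

0.82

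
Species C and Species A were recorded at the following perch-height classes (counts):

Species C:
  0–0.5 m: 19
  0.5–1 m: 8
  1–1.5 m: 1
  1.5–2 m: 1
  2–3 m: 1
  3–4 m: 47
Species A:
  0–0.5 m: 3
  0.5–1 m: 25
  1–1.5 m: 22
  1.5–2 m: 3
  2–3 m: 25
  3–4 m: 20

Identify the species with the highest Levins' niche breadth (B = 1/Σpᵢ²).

Proportions for Species C (n=77): 19/77=0.2468, 8/77=0.1039, 1/77=0.0130, 1/77=0.0130, 1/77=0.0130, 47/77=0.6104
Proportions for Species A (n=98): 3/98=0.0306, 25/98=0.2551, 22/98=0.2245, 3/98=0.0306, 25/98=0.2551, 20/98=0.2041
Σp_Cᵢ² = 0.2468² + 0.1039² + 0.0130² + 0.0130² + 0.0130² + 0.6104² = 0.060910 + 0.010795 + 0.000169 + 0.000169 + 0.000169 + 0.372588 = 0.444800
B_C = 1 / 0.444800 = 2.2482
Σp_Aᵢ² = 0.0306² + 0.2551² + 0.2245² + 0.0306² + 0.2551² + 0.2041² = 0.000936 + 0.065076 + 0.050400 + 0.000936 + 0.065076 + 0.041657 = 0.224081
B_A = 1 / 0.224081 = 4.4627
Highest B → broadest niche (most generalist): Species A (B = 4.46).

Species A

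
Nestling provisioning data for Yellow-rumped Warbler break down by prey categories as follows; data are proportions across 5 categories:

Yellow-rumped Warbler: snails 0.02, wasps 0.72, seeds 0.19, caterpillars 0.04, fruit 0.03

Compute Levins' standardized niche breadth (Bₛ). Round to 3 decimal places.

Σpᵢ² = 0.02² + 0.72² + 0.19² + 0.04² + 0.03² = 0.0004 + 0.5184 + 0.0361 + 0.0016 + 0.0009 = 0.5574
B = 1 / 0.5574 = 1.79404
Bₛ = (B − 1)/(n − 1) = (1.79404 − 1)/(5 − 1) = 0.79404/4 = 0.19851

0.199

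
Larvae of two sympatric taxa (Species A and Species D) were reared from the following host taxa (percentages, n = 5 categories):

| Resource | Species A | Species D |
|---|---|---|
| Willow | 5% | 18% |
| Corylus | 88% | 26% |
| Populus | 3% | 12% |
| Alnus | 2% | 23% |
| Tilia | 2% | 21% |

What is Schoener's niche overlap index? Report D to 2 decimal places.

0.38

Convert percentages to proportions (divide by 100).
Σ|p₁ᵢ − p₂ᵢ| = 0.13 + 0.62 + 0.09 + 0.21 + 0.19 = 1.24
D = 1 − ½ × 1.24 = 1 − 0.620 = 0.3800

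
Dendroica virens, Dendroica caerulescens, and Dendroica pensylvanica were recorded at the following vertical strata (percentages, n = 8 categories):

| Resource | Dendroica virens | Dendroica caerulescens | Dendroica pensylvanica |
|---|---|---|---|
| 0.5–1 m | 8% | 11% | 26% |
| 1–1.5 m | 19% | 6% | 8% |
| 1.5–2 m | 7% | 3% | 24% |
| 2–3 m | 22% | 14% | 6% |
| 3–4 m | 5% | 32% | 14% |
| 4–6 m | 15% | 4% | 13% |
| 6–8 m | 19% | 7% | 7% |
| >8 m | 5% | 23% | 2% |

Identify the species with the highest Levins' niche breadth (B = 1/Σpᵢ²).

Convert percentages to proportions (divide by 100).
Σp_vireᵢ² = 0.08² + 0.19² + 0.07² + 0.22² + 0.05² + 0.15² + 0.19² + 0.05² = 0.0064 + 0.0361 + 0.0049 + 0.0484 + 0.0025 + 0.0225 + 0.0361 + 0.0025 = 0.1594
B_vire = 1 / 0.1594 = 6.2735
Σp_caerᵢ² = 0.11² + 0.06² + 0.03² + 0.14² + 0.32² + 0.04² + 0.07² + 0.23² = 0.0121 + 0.0036 + 0.0009 + 0.0196 + 0.1024 + 0.0016 + 0.0049 + 0.0529 = 0.1980
B_caer = 1 / 0.1980 = 5.0505
Σp_pensᵢ² = 0.26² + 0.08² + 0.24² + 0.06² + 0.14² + 0.13² + 0.07² + 0.02² = 0.0676 + 0.0064 + 0.0576 + 0.0036 + 0.0196 + 0.0169 + 0.0049 + 0.0004 = 0.1770
B_pens = 1 / 0.1770 = 5.6497
Highest B → broadest niche (most generalist): Dendroica virens (B = 6.27).

Dendroica virens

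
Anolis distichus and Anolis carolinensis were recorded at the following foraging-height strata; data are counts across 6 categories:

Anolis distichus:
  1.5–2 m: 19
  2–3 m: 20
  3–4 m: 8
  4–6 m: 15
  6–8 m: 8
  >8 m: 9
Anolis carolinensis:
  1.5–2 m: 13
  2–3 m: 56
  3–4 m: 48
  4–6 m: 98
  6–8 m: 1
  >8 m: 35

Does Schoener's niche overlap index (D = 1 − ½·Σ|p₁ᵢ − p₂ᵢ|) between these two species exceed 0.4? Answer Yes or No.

Proportions for Anolis distichus (n=79): 19/79=0.2405, 20/79=0.2532, 8/79=0.1013, 15/79=0.1899, 8/79=0.1013, 9/79=0.1139
Proportions for Anolis carolinensis (n=251): 13/251=0.0518, 56/251=0.2231, 48/251=0.1912, 98/251=0.3904, 1/251=0.0040, 35/251=0.1394
Σ|p₁ᵢ − p₂ᵢ| = 0.1887 + 0.0301 + 0.0899 + 0.2005 + 0.0973 + 0.0255 = 0.6320
D = 1 − ½ × 0.6320 = 1 − 0.31600 = 0.68400
D = 0.68400 > 0.4 → Yes.

Yes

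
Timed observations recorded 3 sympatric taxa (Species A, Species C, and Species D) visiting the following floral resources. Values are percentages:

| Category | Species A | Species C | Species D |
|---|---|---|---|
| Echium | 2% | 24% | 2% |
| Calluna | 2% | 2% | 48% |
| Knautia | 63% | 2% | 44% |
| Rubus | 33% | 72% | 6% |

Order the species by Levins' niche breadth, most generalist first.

Species D > Species A > Species C

Convert percentages to proportions (divide by 100).
Σp_Aᵢ² = 0.02² + 0.02² + 0.63² + 0.33² = 0.0004 + 0.0004 + 0.3969 + 0.1089 = 0.5066
B_A = 1 / 0.5066 = 1.9739
Σp_Cᵢ² = 0.24² + 0.02² + 0.02² + 0.72² = 0.0576 + 0.0004 + 0.0004 + 0.5184 = 0.5768
B_C = 1 / 0.5768 = 1.7337
Σp_Dᵢ² = 0.02² + 0.48² + 0.44² + 0.06² = 0.0004 + 0.2304 + 0.1936 + 0.0036 = 0.4280
B_D = 1 / 0.4280 = 2.3364
Ranking by B (broadest → narrowest): Species D (2.34) > Species A (1.97) > Species C (1.73)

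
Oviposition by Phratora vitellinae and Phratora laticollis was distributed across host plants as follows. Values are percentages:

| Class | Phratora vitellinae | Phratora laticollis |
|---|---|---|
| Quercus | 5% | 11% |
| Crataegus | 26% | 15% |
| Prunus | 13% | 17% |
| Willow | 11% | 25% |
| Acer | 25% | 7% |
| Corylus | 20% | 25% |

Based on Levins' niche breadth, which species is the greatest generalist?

Phratora laticollis

Convert percentages to proportions (divide by 100).
Σp_viteᵢ² = 0.05² + 0.26² + 0.13² + 0.11² + 0.25² + 0.20² = 0.0025 + 0.0676 + 0.0169 + 0.0121 + 0.0625 + 0.0400 = 0.2016
B_vite = 1 / 0.2016 = 4.9603
Σp_latiᵢ² = 0.11² + 0.15² + 0.17² + 0.25² + 0.07² + 0.25² = 0.0121 + 0.0225 + 0.0289 + 0.0625 + 0.0049 + 0.0625 = 0.1934
B_lati = 1 / 0.1934 = 5.1706
Highest B → broadest niche (most generalist): Phratora laticollis (B = 5.17).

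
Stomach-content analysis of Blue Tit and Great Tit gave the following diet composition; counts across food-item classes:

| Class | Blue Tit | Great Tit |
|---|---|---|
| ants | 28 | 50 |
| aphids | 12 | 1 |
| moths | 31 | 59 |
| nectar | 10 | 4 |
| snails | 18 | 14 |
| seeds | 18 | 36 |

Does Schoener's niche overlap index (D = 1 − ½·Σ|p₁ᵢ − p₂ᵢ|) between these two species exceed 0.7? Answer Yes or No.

Proportions for Blue Tit (n=117): 28/117=0.2393, 12/117=0.1026, 31/117=0.2650, 10/117=0.0855, 18/117=0.1538, 18/117=0.1538
Proportions for Great Tit (n=164): 50/164=0.3049, 1/164=0.0061, 59/164=0.3598, 4/164=0.0244, 14/164=0.0854, 36/164=0.2195
Σ|p₁ᵢ − p₂ᵢ| = 0.0656 + 0.0965 + 0.0948 + 0.0611 + 0.0684 + 0.0657 = 0.4521
D = 1 − ½ × 0.4521 = 1 − 0.22605 = 0.77395
D = 0.77395 > 0.7 → Yes.

Yes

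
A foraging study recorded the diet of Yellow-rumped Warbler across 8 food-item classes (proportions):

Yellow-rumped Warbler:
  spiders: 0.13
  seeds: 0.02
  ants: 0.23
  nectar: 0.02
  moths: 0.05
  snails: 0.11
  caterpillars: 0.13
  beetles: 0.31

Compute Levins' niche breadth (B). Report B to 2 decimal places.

Σpᵢ² = 0.13² + 0.02² + 0.23² + 0.02² + 0.05² + 0.11² + 0.13² + 0.31² = 0.0169 + 0.0004 + 0.0529 + 0.0004 + 0.0025 + 0.0121 + 0.0169 + 0.0961 = 0.1982
B = 1 / 0.1982 = 5.0454

5.05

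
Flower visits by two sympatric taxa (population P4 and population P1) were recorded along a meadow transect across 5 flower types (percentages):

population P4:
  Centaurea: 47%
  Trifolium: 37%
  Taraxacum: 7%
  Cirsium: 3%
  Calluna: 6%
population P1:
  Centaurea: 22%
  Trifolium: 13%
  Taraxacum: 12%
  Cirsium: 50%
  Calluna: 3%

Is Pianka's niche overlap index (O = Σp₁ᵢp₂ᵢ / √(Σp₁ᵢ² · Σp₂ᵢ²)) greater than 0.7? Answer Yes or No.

No

Convert percentages to proportions (divide by 100).
Σ p₁ᵢp₂ᵢ = 0.1034 + 0.0481 + 0.0084 + 0.0150 + 0.0018 = 0.1767
Σp_1ᵢ² = 0.47² + 0.37² + 0.07² + 0.03² + 0.06² = 0.2209 + 0.1369 + 0.0049 + 0.0009 + 0.0036 = 0.3672
Σp_2ᵢ² = 0.22² + 0.13² + 0.12² + 0.50² + 0.03² = 0.0484 + 0.0169 + 0.0144 + 0.2500 + 0.0009 = 0.3306
O = 0.1767 / √(0.3672 × 0.3306) = 0.1767 / 0.34842 = 0.5071
O = 0.5071 < 0.7 → No.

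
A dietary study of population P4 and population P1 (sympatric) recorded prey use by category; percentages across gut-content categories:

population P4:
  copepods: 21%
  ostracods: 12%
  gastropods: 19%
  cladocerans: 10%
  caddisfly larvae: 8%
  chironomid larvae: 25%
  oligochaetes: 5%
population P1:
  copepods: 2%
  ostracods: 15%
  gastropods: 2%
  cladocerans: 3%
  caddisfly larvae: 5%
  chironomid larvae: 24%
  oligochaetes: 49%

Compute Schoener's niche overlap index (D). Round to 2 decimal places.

Convert percentages to proportions (divide by 100).
Σ|p₁ᵢ − p₂ᵢ| = 0.19 + 0.03 + 0.17 + 0.07 + 0.03 + 0.01 + 0.44 = 0.94
D = 1 − ½ × 0.94 = 1 − 0.470 = 0.5300

0.53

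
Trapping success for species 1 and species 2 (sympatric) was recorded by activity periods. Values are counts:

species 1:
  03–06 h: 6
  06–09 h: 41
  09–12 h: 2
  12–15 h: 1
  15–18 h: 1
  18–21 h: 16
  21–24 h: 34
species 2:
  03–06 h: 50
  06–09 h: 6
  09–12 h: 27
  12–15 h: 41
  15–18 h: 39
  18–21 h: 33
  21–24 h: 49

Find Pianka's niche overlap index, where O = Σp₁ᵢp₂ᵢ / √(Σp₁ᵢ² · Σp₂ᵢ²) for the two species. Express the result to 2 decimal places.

Proportions for species 1 (n=101): 6/101=0.0594, 41/101=0.4059, 2/101=0.0198, 1/101=0.0099, 1/101=0.0099, 16/101=0.1584, 34/101=0.3366
Proportions for species 2 (n=245): 50/245=0.2041, 6/245=0.0245, 27/245=0.1102, 41/245=0.1673, 39/245=0.1592, 33/245=0.1347, 49/245=0.2000
Σ p₁ᵢp₂ᵢ = 0.012124 + 0.009945 + 0.002182 + 0.001656 + 0.001576 + 0.021336 + 0.067320 = 0.116139
Σp_1ᵢ² = 0.0594² + 0.4059² + 0.0198² + 0.0099² + 0.0099² + 0.1584² + 0.3366² = 0.003528 + 0.164755 + 0.000392 + 0.000098 + 0.000098 + 0.025091 + 0.113300 = 0.307262
Σp_2ᵢ² = 0.2041² + 0.0245² + 0.1102² + 0.1673² + 0.1592² + 0.1347² + 0.2000² = 0.041657 + 0.000600 + 0.012144 + 0.027989 + 0.025345 + 0.018144 + 0.040000 = 0.165879
O = 0.116139 / √(0.307262 × 0.165879) = 0.116139 / 0.2257616 = 0.5144

0.51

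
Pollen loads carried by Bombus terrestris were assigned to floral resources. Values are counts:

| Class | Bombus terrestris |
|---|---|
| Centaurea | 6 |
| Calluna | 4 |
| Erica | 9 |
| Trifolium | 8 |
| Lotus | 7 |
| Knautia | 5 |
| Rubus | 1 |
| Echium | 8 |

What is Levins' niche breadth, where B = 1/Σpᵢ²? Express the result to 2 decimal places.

6.86

Proportions for Bombus terrestris (n=48): 6/48=0.1250, 4/48=0.0833, 9/48=0.1875, 8/48=0.1667, 7/48=0.1458, 5/48=0.1042, 1/48=0.0208, 8/48=0.1667
Σpᵢ² = 0.1250² + 0.0833² + 0.1875² + 0.1667² + 0.1458² + 0.1042² + 0.0208² + 0.1667² = 0.015625 + 0.006939 + 0.035156 + 0.027789 + 0.021258 + 0.010858 + 0.000433 + 0.027789 = 0.145847
B = 1 / 0.145847 = 6.8565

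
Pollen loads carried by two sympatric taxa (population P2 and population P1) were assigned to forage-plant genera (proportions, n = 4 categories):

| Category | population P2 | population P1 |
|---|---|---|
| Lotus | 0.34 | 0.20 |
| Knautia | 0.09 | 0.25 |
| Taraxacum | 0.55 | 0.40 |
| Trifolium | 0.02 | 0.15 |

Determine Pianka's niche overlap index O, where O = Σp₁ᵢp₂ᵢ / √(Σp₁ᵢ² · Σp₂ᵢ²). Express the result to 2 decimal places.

0.90

Σ p₁ᵢp₂ᵢ = 0.0680 + 0.0225 + 0.2200 + 0.0030 = 0.3135
Σp_1ᵢ² = 0.34² + 0.09² + 0.55² + 0.02² = 0.1156 + 0.0081 + 0.3025 + 0.0004 = 0.4266
Σp_2ᵢ² = 0.20² + 0.25² + 0.40² + 0.15² = 0.0400 + 0.0625 + 0.1600 + 0.0225 = 0.2850
O = 0.3135 / √(0.4266 × 0.2850) = 0.3135 / 0.34868 = 0.8991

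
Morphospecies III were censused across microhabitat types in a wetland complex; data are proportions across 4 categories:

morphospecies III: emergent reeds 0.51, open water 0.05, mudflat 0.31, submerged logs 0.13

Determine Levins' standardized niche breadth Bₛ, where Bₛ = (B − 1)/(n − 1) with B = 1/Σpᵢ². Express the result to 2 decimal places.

0.55

Σpᵢ² = 0.51² + 0.05² + 0.31² + 0.13² = 0.2601 + 0.0025 + 0.0961 + 0.0169 = 0.3756
B = 1 / 0.3756 = 2.6624
Bₛ = (B − 1)/(n − 1) = (2.6624 − 1)/(4 − 1) = 1.6624/3 = 0.5541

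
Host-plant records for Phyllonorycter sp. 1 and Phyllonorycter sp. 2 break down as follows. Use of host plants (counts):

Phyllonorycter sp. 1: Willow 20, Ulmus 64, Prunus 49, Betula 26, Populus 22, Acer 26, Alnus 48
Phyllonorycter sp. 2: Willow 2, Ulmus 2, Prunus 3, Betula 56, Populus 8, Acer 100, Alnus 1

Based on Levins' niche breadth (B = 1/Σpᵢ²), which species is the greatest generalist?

Proportions for Phyllonorycter sp. 1 (n=255): 20/255=0.0784, 64/255=0.2510, 49/255=0.1922, 26/255=0.1020, 22/255=0.0863, 26/255=0.1020, 48/255=0.1882
Proportions for Phyllonorycter sp. 2 (n=172): 2/172=0.0116, 2/172=0.0116, 3/172=0.0174, 56/172=0.3256, 8/172=0.0465, 100/172=0.5814, 1/172=0.0058
Σp_1ᵢ² = 0.0784² + 0.2510² + 0.1922² + 0.1020² + 0.0863² + 0.1020² + 0.1882² = 0.006147 + 0.063001 + 0.036941 + 0.010404 + 0.007448 + 0.010404 + 0.035419 = 0.169764
B_1 = 1 / 0.169764 = 5.8905
Σp_2ᵢ² = 0.0116² + 0.0116² + 0.0174² + 0.3256² + 0.0465² + 0.5814² + 0.0058² = 0.000135 + 0.000135 + 0.000303 + 0.106015 + 0.002162 + 0.338026 + 0.000034 = 0.446810
B_2 = 1 / 0.446810 = 2.2381
Highest B → broadest niche (most generalist): Phyllonorycter sp. 1 (B = 5.89).

Phyllonorycter sp. 1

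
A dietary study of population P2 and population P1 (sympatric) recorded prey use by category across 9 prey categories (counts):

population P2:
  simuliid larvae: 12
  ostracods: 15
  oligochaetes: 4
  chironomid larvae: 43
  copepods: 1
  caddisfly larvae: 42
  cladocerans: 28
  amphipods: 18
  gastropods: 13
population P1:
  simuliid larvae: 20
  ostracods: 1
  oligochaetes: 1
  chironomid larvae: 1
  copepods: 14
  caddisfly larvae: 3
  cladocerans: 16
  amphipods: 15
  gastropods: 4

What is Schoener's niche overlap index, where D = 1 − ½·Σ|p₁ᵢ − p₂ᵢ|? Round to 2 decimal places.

0.47

Proportions for population P2 (n=176): 12/176=0.0682, 15/176=0.0852, 4/176=0.0227, 43/176=0.2443, 1/176=0.0057, 42/176=0.2386, 28/176=0.1591, 18/176=0.1023, 13/176=0.0739
Proportions for population P1 (n=75): 20/75=0.2667, 1/75=0.0133, 1/75=0.0133, 1/75=0.0133, 14/75=0.1867, 3/75=0.0400, 16/75=0.2133, 15/75=0.2000, 4/75=0.0533
Σ|p₁ᵢ − p₂ᵢ| = 0.1985 + 0.0719 + 0.0094 + 0.2310 + 0.1810 + 0.1986 + 0.0542 + 0.0977 + 0.0206 = 1.0629
D = 1 − ½ × 1.0629 = 1 − 0.53145 = 0.46855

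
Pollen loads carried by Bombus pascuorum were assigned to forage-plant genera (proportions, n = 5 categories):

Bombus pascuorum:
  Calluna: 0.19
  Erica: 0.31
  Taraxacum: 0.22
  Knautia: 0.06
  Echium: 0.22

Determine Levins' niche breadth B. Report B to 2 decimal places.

4.30

Σpᵢ² = 0.19² + 0.31² + 0.22² + 0.06² + 0.22² = 0.0361 + 0.0961 + 0.0484 + 0.0036 + 0.0484 = 0.2326
B = 1 / 0.2326 = 4.2992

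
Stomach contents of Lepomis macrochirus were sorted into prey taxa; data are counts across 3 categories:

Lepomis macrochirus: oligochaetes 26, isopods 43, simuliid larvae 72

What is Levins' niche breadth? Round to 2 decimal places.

2.58

Proportions for Lepomis macrochirus (n=141): 26/141=0.1844, 43/141=0.3050, 72/141=0.5106
Σpᵢ² = 0.1844² + 0.3050² + 0.5106² = 0.034003 + 0.093025 + 0.260712 = 0.387740
B = 1 / 0.387740 = 2.5790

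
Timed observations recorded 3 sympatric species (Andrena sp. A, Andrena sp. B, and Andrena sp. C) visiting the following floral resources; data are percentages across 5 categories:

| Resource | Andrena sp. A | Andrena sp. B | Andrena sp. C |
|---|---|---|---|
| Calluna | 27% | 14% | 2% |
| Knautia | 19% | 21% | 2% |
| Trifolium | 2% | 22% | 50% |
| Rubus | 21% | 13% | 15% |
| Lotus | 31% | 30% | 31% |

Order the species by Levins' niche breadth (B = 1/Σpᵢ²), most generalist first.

Convert percentages to proportions (divide by 100).
Σp_Aᵢ² = 0.27² + 0.19² + 0.02² + 0.21² + 0.31² = 0.0729 + 0.0361 + 0.0004 + 0.0441 + 0.0961 = 0.2496
B_A = 1 / 0.2496 = 4.0064
Σp_Bᵢ² = 0.14² + 0.21² + 0.22² + 0.13² + 0.30² = 0.0196 + 0.0441 + 0.0484 + 0.0169 + 0.0900 = 0.2190
B_B = 1 / 0.2190 = 4.5662
Σp_Cᵢ² = 0.02² + 0.02² + 0.50² + 0.15² + 0.31² = 0.0004 + 0.0004 + 0.2500 + 0.0225 + 0.0961 = 0.3694
B_C = 1 / 0.3694 = 2.7071
Ranking by B (broadest → narrowest): Andrena sp. B (4.57) > Andrena sp. A (4.01) > Andrena sp. C (2.71)

Andrena sp. B > Andrena sp. A > Andrena sp. C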